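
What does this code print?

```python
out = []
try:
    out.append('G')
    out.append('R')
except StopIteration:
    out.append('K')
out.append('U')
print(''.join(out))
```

Execution trace: 'G' (try body) → 'R' (try body, no exception) → 'U' (after the try/except). Output: GRU

Answer: GRU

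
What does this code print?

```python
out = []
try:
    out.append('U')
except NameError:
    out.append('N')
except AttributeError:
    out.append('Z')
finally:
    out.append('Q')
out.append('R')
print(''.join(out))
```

Execution trace: 'U' (try body, no exception) → 'Q' (finally) → 'R' (after the try/except). Output: UQR

Answer: UQR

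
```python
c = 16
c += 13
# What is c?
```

Trace:
`c = 16` → c = 16
`c += 13` → c = 29
So c = 29

Answer: 29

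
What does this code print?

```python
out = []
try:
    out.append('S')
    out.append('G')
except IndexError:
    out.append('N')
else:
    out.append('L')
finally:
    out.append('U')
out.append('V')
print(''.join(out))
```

Execution trace: 'S' (try body) → 'G' (try body, no exception) → 'L' (else) → 'U' (finally) → 'V' (after the try/except). Output: SGLUV

Answer: SGLUV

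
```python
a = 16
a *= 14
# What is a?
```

Trace:
`a = 16` → a = 16
`a *= 14` → a = 224
So a = 224

Answer: 224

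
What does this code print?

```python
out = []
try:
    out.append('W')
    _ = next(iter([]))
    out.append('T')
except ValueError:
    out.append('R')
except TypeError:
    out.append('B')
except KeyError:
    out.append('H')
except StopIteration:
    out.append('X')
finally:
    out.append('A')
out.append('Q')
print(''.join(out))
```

Execution trace: 'W' (try body) → 'X' (except StopIteration) → 'A' (finally) → 'Q' (after the try/except). Output: WXAQ

Answer: WXAQ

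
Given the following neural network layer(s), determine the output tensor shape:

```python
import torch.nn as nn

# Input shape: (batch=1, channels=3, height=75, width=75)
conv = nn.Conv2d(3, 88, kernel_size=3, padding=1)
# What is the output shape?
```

Input: (1, 3, 75, 75) -> Output: (1, 88, 75, 75)

Answer: (1, 88, 75, 75)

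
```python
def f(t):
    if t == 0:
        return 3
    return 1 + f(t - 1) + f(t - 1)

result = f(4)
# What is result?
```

f(t) = 1 + 2·f(t-1), f(0)=3. Closed form: (3+1)·2^4 - 1 = 63.

Answer: 63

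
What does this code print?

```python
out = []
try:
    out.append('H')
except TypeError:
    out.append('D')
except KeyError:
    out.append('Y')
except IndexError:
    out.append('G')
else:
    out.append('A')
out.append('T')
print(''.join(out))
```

Execution trace: 'H' (try body, no exception) → 'A' (else) → 'T' (after the try/except). Output: HAT

Answer: HAT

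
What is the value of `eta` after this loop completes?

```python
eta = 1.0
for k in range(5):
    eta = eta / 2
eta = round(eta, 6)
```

Halving LR 5 times: 1 / 2^5
`eta` takes the values: 1.0 → 0.5 → 0.25 → 0.125 → 0.0625 → 0.03125

Answer: 0.03125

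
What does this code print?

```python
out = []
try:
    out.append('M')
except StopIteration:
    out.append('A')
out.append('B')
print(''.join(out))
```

Execution trace: 'M' (try body, no exception) → 'B' (after the try/except). Output: MB

Answer: MB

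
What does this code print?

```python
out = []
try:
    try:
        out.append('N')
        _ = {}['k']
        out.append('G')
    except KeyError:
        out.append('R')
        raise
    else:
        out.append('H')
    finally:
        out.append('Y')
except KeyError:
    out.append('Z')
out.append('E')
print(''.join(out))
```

Execution trace: 'N' (inner try body) → 'R' (inner except KeyError) → 'Y' (inner finally) → 'Z' (outer except KeyError) → 'E' (after the try/except). Output: NRYZE

Answer: NRYZE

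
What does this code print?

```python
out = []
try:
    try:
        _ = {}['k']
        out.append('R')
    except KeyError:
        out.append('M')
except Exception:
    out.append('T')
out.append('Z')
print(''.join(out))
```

Execution trace: 'M' (inner except KeyError) → 'Z' (after the try/except). Output: MZ

Answer: MZ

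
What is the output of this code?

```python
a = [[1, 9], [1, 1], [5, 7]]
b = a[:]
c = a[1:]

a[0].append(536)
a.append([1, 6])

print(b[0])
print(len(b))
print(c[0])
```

Key concept: slice with nested mutation.
Step by step:
`a = [[1, 9], [1, 1], [5, 7]]` → a = [[1, 9], [1, 1], [5, 7]]
`b = a[:]` → b = [[1, 9], [1, 1], [5, 7]]
`c = a[1:]` → c = [[1, 1], [5, 7]]
`a[0].append(536)` → a = [[1, 9, 536], [1, 1], [5, 7]]; b = [[1, 9, 536], [1, 1], [5, 7]]
`a.append([1, 6])` → a = [[1, 9, 536], [1, 1], [5, 7], [1, 6]]
`print(b[0])` → prints [1, 9, 536]
`print(len(b))` → prints 3
`print(c[0])` → prints [1, 1]

Answer:
[1, 9, 536]
3
[1, 1]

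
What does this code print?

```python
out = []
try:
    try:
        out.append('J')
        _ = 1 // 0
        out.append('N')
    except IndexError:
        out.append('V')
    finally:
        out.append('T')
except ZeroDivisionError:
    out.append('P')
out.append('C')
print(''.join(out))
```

Execution trace: 'J' (inner try body) → 'T' (inner finally) → 'P' (outer except ZeroDivisionError) → 'C' (after the try/except). Output: JTPC

Answer: JTPC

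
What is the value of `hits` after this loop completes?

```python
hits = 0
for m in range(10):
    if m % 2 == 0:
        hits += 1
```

Count numbers divisible by 2 in range(10)
`hits` takes the values: 0 → 1 → 2 → 3 → 4 → 5

Answer: 5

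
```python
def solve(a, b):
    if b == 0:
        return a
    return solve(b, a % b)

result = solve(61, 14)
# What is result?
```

solve(61, 14) -> solve(14, 5) -> solve(5, 4) -> solve(4, 1) -> solve(1, 0) -> 1

Answer: 1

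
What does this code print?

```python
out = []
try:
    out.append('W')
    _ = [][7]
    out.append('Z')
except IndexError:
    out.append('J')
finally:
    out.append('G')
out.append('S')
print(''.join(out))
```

Execution trace: 'W' (try body) → 'J' (except IndexError) → 'G' (finally) → 'S' (after the try/except). Output: WJGS

Answer: WJGS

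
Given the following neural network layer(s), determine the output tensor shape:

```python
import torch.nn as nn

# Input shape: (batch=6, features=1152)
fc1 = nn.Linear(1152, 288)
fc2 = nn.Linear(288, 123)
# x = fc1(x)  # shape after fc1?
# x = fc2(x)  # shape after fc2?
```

Input: (6, 1152) -> after fc1: (6, 288) -> Output: (6, 123)

Answer: (6, 123)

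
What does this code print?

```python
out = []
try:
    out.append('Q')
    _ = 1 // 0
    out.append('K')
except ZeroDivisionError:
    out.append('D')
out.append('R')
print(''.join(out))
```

Execution trace: 'Q' (try body) → 'D' (except ZeroDivisionError) → 'R' (after the try/except). Output: QDR

Answer: QDR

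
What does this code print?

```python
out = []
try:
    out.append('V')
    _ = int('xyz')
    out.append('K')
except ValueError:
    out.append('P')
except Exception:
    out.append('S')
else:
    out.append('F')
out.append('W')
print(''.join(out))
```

Execution trace: 'V' (try body) → 'P' (except ValueError) → 'W' (after the try/except). Output: VPW

Answer: VPW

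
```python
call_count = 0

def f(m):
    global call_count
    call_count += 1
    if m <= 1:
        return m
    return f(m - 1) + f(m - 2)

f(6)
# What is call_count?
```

Calls(m) = 1 + Calls(m-1) + Calls(m-2); Calls(0)=Calls(1)=1. For m=6 this gives 25.

Answer: 25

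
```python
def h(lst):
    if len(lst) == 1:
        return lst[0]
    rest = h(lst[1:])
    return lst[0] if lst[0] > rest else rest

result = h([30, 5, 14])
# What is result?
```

Recursive max over [30, 5, 14] = 30

Answer: 30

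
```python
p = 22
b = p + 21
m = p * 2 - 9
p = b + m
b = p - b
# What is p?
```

Trace:
`p = 22` → p = 22
`b = p + 21` → b = 43
`m = p * 2 - 9` → m = 35
`p = b + m` → p = 78
`b = p - b` → b = 35
So p = 78

Answer: 78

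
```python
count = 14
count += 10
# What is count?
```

Trace:
`count = 14` → count = 14
`count += 10` → count = 24
So count = 24

Answer: 24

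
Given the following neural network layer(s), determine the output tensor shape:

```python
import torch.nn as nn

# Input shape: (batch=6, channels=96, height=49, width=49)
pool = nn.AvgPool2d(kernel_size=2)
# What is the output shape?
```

Input: (6, 96, 49, 49) -> Output: (6, 96, 24, 24)

Answer: (6, 96, 24, 24)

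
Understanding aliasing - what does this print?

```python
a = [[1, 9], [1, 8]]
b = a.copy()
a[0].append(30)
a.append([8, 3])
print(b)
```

Key concept: shallow copy with nested lists.
Step by step:
`a = [[1, 9], [1, 8]]` → a = [[1, 9], [1, 8]]
`b = a.copy()` → b = [[1, 9], [1, 8]]
`a[0].append(30)` → a = [[1, 9, 30], [1, 8]]; b = [[1, 9, 30], [1, 8]]
`a.append([8, 3])` → a = [[1, 9, 30], [1, 8], [8, 3]]
`print(b)` → prints [[1, 9, 30], [1, 8]]

Answer: [[1, 9, 30], [1, 8]]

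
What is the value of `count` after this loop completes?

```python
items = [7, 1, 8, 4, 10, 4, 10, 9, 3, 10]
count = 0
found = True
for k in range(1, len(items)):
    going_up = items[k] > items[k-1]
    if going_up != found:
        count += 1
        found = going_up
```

Count direction changes in [7, 1, 8, 4, 10, 4, 10, 9, 3, 10]
`count` takes the values: 0 → 1 → 2 → 3 → 4 → 5 → 6 → 7 → 8

Answer: 8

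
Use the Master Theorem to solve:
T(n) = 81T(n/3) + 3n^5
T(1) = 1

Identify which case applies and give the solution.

a=81, b=3, f(n)=3n^5. log_3(81) = 4. Since c=5 > 4 and the regularity condition holds (81(n/3)^5 = (81/3^5)n^5 with 81/3^5 < 1), Case 3 applies: T(n) = Θ(f(n)) = O(n^5).

Answer: O(n^5) - Case 3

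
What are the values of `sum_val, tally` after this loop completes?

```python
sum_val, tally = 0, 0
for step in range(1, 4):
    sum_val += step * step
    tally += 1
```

Sum of squares and count
`sum_val, tally` takes the values: (0, 0) → (1, 0) → (1, 1) → (5, 1) → (5, 2) → (14, 2) → (14, 3)

Answer: 14, 3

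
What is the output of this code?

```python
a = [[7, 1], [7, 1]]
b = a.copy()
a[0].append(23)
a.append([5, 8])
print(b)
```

Key concept: shallow copy with nested lists.
Step by step:
`a = [[7, 1], [7, 1]]` → a = [[7, 1], [7, 1]]
`b = a.copy()` → b = [[7, 1], [7, 1]]
`a[0].append(23)` → a = [[7, 1, 23], [7, 1]]; b = [[7, 1, 23], [7, 1]]
`a.append([5, 8])` → a = [[7, 1, 23], [7, 1], [5, 8]]
`print(b)` → prints [[7, 1, 23], [7, 1]]

Answer: [[7, 1, 23], [7, 1]]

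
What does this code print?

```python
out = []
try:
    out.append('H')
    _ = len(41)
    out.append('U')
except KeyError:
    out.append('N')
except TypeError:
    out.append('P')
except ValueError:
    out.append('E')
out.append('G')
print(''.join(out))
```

Execution trace: 'H' (try body) → 'P' (except TypeError) → 'G' (after the try/except). Output: HPG

Answer: HPG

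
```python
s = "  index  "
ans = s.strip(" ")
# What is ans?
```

Trace:
`s = "  index  "` → s = '  index  '
`ans = s.strip(" ")` → ans = 'index'
So ans = 'index'

Answer: 'index'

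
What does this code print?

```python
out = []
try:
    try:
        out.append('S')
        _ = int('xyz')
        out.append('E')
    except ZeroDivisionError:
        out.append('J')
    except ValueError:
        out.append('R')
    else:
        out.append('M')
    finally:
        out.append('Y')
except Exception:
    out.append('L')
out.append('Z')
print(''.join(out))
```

Execution trace: 'S' (inner try body) → 'R' (inner except ValueError) → 'Y' (inner finally) → 'Z' (after the try/except). Output: SRYZ

Answer: SRYZ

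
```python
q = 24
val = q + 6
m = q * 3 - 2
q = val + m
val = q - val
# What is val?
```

Trace:
`q = 24` → q = 24
`val = q + 6` → val = 30
`m = q * 3 - 2` → m = 70
`q = val + m` → q = 100
`val = q - val` → val = 70
So val = 70

Answer: 70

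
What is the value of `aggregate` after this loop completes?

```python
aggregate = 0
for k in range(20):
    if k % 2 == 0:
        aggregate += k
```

Sum of even numbers 0 to 19
`aggregate` takes the values: 0 → 2 → 6 → 12 → 20 → 30 → 42 → 56 → 72 → 90

Answer: 90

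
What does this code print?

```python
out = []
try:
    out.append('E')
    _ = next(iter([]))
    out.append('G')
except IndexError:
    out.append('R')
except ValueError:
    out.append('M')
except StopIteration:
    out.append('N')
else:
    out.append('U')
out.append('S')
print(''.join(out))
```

Execution trace: 'E' (try body) → 'N' (except StopIteration) → 'S' (after the try/except). Output: ENS

Answer: ENS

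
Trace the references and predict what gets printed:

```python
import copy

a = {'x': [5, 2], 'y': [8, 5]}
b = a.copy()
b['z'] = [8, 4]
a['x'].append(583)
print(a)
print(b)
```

Key concept: shallow copy of dict with mutable values.
Step by step:
`a = {'x': [5, 2], 'y': [8, 5]}` → a = {'x': [5, 2], 'y': [8, 5]}
`b = a.copy()` → b = {'x': [5, 2], 'y': [8, 5]}
`b['z'] = [8, 4]` → b = {'x': [5, 2], 'y': [8, 5], 'z': [8, 4]}
`a['x'].append(583)` → a = {'x': [5, 2, 583], 'y': [8, 5]}; b = {'x': [5, 2, 583], 'y': [8, 5], 'z': [8, 4]}
`print(a)` → prints {'x': [5, 2, 583], 'y': [8, 5]}
`print(b)` → prints {'x': [5, 2, 583], 'y': [8, 5], 'z': [8, 4]}

Answer:
{'x': [5, 2, 583], 'y': [8, 5]}
{'x': [5, 2, 583], 'y': [8, 5], 'z': [8, 4]}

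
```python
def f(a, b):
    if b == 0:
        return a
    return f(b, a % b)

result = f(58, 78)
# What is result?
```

f(58, 78) -> f(78, 58) -> f(58, 20) -> f(20, 18) -> f(18, 2) -> f(2, 0) -> 2

Answer: 2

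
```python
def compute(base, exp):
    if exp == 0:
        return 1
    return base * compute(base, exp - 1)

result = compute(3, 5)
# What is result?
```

compute(3, 5) = 3 * 3 * 3 * 3 * 3 = 243

Answer: 243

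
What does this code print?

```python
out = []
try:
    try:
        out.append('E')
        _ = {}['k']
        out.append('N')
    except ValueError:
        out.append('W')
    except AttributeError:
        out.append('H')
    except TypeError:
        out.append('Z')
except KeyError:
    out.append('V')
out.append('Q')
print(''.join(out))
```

Execution trace: 'E' (try body) → 'V' (outer except KeyError) → 'Q' (after the try/except). Output: EVQ

Answer: EVQ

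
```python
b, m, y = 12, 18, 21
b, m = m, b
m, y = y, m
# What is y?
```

Trace:
`b, m, y = 12, 18, 21` → b = 12; m = 18; y = 21
`b, m = m, b` → b = 18; m = 12
`m, y = y, m` → m = 21; y = 12
So y = 12

Answer: 12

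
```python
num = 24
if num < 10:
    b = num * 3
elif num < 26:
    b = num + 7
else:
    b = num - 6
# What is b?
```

Trace:
`num = 24` → num = 24
`if num < 10: ...` → num < 10 is False, num < 26 is True → b = 31
So b = 31

Answer: 31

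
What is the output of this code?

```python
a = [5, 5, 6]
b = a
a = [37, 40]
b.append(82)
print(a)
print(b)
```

Key concept: rebinding vs mutation: a is rebound to a new list, b still points at the original.
Step by step:
`a = [5, 5, 6]` → a = [5, 5, 6]
`b = a` → b = [5, 5, 6] (same object as a)
`a = [37, 40]` → a = [37, 40]
`b.append(82)` → b = [5, 5, 6, 82]
`print(a)` → prints [37, 40]
`print(b)` → prints [5, 5, 6, 82]

Answer:
[37, 40]
[5, 5, 6, 82]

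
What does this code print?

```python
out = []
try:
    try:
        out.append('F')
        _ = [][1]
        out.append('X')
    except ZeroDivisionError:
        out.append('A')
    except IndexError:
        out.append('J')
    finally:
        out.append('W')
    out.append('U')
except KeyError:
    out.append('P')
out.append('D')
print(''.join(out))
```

Execution trace: 'F' (inner try body) → 'J' (inner except IndexError) → 'W' (inner finally) → 'U' (try body, no exception) → 'D' (after the try/except). Output: FJWUD

Answer: FJWUD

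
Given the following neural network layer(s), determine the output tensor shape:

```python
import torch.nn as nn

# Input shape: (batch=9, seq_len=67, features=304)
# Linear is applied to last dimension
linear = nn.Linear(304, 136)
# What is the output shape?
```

Input: (9, 67, 304) -> Output: (9, 67, 136)

Answer: (9, 67, 136)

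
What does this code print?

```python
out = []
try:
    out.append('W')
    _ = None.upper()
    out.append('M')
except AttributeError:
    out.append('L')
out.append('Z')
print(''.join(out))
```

Execution trace: 'W' (try body) → 'L' (except AttributeError) → 'Z' (after the try/except). Output: WLZ

Answer: WLZ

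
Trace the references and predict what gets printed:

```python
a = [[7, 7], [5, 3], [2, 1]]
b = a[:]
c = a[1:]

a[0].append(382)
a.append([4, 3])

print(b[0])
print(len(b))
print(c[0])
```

Key concept: slice with nested mutation.
Step by step:
`a = [[7, 7], [5, 3], [2, 1]]` → a = [[7, 7], [5, 3], [2, 1]]
`b = a[:]` → b = [[7, 7], [5, 3], [2, 1]]
`c = a[1:]` → c = [[5, 3], [2, 1]]
`a[0].append(382)` → a = [[7, 7, 382], [5, 3], [2, 1]]; b = [[7, 7, 382], [5, 3], [2, 1]]
`a.append([4, 3])` → a = [[7, 7, 382], [5, 3], [2, 1], [4, 3]]
`print(b[0])` → prints [7, 7, 382]
`print(len(b))` → prints 3
`print(c[0])` → prints [5, 3]

Answer:
[7, 7, 382]
3
[5, 3]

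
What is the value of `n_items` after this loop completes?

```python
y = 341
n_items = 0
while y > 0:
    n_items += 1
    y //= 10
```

Count digits by repeated division by 10
`n_items` takes the values: 0 → 1 → 2 → 3

Answer: 3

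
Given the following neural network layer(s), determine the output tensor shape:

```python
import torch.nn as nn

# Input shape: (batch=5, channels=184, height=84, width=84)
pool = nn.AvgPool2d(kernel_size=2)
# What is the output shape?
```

Input: (5, 184, 84, 84) -> Output: (5, 184, 42, 42)

Answer: (5, 184, 42, 42)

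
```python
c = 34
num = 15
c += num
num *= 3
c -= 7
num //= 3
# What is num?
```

Trace:
`c = 34` → c = 34
`num = 15` → num = 15
`c += num` → c = 49
`num *= 3` → num = 45
`c -= 7` → c = 42
`num //= 3` → num = 15
So num = 15

Answer: 15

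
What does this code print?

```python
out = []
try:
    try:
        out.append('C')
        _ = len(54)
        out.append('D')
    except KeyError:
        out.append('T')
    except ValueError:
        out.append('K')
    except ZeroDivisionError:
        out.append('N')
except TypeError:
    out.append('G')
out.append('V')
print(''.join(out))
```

Execution trace: 'C' (try body) → 'G' (outer except TypeError) → 'V' (after the try/except). Output: CGV

Answer: CGV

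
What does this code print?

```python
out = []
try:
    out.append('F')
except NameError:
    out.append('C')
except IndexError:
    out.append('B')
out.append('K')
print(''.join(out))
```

Execution trace: 'F' (try body, no exception) → 'K' (after the try/except). Output: FK

Answer: FK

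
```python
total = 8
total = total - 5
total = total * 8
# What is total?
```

Trace:
`total = 8` → total = 8
`total = total - 5` → total = 3
`total = total * 8` → total = 24
So total = 24

Answer: 24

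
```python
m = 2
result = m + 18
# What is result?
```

Trace:
`m = 2` → m = 2
`result = m + 18` → result = 20
So result = 20

Answer: 20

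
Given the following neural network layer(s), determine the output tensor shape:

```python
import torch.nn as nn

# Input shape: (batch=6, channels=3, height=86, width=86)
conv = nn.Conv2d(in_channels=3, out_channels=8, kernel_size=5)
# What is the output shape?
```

Input: (6, 3, 86, 86) -> Output: (6, 8, 82, 82)

Answer: (6, 8, 82, 82)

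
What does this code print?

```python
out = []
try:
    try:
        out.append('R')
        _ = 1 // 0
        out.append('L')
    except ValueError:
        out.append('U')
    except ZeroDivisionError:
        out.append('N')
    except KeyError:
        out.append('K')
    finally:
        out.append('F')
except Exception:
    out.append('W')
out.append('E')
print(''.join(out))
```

Execution trace: 'R' (inner try body) → 'N' (inner except ZeroDivisionError) → 'F' (inner finally) → 'E' (after the try/except). Output: RNFE

Answer: RNFE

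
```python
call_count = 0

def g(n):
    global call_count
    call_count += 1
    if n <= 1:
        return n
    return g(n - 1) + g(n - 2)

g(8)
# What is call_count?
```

Calls(n) = 1 + Calls(n-1) + Calls(n-2); Calls(0)=Calls(1)=1. For n=8 this gives 67.

Answer: 67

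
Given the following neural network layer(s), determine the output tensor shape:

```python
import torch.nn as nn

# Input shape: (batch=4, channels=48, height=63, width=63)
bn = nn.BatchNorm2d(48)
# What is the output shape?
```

Input: (4, 48, 63, 63) -> Output: (4, 48, 63, 63)

Answer: (4, 48, 63, 63)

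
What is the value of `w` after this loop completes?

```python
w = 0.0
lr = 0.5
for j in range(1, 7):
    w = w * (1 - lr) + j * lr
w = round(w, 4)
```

Moving average with lr=0.5
`w` takes the values: 0.0 → 0.5 → 1.25 → 2.125 → 3.0625 → 4.03125 → 5.015625 → 5.0156

Answer: 5.0156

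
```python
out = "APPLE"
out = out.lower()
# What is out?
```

Trace:
`out = "APPLE"` → out = 'APPLE'
`out = out.lower()` → out = 'apple'
So out = 'apple'

Answer: 'apple'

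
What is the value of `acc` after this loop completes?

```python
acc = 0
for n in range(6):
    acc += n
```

Sum of 0 to 5 = 15
`acc` takes the values: 0 → 1 → 3 → 6 → 10 → 15

Answer: 15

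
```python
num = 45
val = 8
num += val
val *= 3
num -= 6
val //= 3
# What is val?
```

Trace:
`num = 45` → num = 45
`val = 8` → val = 8
`num += val` → num = 53
`val *= 3` → val = 24
`num -= 6` → num = 47
`val //= 3` → val = 8
So val = 8

Answer: 8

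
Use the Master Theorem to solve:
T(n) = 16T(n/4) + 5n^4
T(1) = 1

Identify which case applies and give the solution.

a=16, b=4, f(n)=5n^4. log_4(16) = 2. Since c=4 > 2 and the regularity condition holds (16(n/4)^4 = (16/4^4)n^4 with 16/4^4 < 1), Case 3 applies: T(n) = Θ(f(n)) = O(n^4).

Answer: O(n^4) - Case 3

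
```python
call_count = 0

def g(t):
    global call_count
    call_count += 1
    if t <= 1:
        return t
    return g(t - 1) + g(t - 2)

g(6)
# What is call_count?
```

Calls(t) = 1 + Calls(t-1) + Calls(t-2); Calls(0)=Calls(1)=1. For t=6 this gives 25.

Answer: 25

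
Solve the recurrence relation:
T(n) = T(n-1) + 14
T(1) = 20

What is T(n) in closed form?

Unrolling: T(n) = T(1) + 14·(n-1) = 20 + 14(n-1) = 14n + 6.

Answer: T(n) = 14n + 6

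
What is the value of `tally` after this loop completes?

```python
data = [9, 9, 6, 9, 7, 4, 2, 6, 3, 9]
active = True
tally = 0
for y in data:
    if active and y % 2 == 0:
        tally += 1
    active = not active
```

Count even values at even positions
`tally` takes the values: 0 → 1 → 2

Answer: 2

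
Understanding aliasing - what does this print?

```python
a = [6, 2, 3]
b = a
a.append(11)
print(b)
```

Key concept: basic list aliasing.
Step by step:
`a = [6, 2, 3]` → a = [6, 2, 3]
`b = a` → b = [6, 2, 3] (same object as a)
`a.append(11)` → a = [6, 2, 3, 11] (same object as b); b = [6, 2, 3, 11] (same object as a)
`print(b)` → prints [6, 2, 3, 11]

Answer: [6, 2, 3, 11]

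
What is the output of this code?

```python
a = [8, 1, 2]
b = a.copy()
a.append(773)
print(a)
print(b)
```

Key concept: list.copy() creates independent copy.
Step by step:
`a = [8, 1, 2]` → a = [8, 1, 2]
`b = a.copy()` → b = [8, 1, 2]
`a.append(773)` → a = [8, 1, 2, 773]
`print(a)` → prints [8, 1, 2, 773]
`print(b)` → prints [8, 1, 2]

Answer:
[8, 1, 2, 773]
[8, 1, 2]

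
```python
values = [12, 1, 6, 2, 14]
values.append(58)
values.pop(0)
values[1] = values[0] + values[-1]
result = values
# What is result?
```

Trace:
`values = [12, 1, 6, 2, 14]` → values = [12, 1, 6, 2, 14]
`values.append(58)` → values = [12, 1, 6, 2, 14, 58]
`values.pop(0)` → values = [1, 6, 2, 14, 58]
`values[1] = values[0] + values[-1]` → values = [1, 59, 2, 14, 58]
`result = values` → result = [1, 59, 2, 14, 58]
So result = [1, 59, 2, 14, 58]

Answer: [1, 59, 2, 14, 58]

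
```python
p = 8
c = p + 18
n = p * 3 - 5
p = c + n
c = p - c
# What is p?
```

Trace:
`p = 8` → p = 8
`c = p + 18` → c = 26
`n = p * 3 - 5` → n = 19
`p = c + n` → p = 45
`c = p - c` → c = 19
So p = 45

Answer: 45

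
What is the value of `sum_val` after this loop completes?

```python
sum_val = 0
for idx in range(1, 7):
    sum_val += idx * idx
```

Sum of squares 1² to 6² = 91
`sum_val` takes the values: 0 → 1 → 5 → 14 → 30 → 55 → 91

Answer: 91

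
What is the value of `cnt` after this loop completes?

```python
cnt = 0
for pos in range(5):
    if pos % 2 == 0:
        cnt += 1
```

Count numbers divisible by 2 in range(5)
`cnt` takes the values: 0 → 1 → 2 → 3

Answer: 3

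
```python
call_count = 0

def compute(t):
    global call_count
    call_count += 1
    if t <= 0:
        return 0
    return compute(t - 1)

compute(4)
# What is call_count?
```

Linear recursion stepping by 1: 5 calls from t=4 down to ≤0.

Answer: 5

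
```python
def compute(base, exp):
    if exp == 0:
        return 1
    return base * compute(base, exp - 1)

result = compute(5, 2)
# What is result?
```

compute(5, 2) = 5 * 5 = 25

Answer: 25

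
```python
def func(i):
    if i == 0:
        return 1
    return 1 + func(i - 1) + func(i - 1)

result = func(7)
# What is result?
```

func(i) = 1 + 2·func(i-1), func(0)=1. Closed form: (1+1)·2^7 - 1 = 255.

Answer: 255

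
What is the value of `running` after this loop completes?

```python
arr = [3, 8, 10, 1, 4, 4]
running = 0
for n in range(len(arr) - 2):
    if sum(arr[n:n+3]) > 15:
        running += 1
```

Count windows with sum > 15
`running` takes the values: 0 → 1 → 2

Answer: 2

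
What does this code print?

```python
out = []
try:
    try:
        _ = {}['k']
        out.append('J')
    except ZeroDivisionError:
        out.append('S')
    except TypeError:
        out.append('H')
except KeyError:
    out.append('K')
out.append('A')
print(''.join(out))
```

Execution trace: 'K' (outer except KeyError) → 'A' (after the try/except). Output: KA

Answer: KA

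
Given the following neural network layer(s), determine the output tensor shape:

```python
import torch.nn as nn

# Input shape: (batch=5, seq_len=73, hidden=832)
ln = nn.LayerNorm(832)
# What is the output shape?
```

Input: (5, 73, 832) -> Output: (5, 73, 832)

Answer: (5, 73, 832)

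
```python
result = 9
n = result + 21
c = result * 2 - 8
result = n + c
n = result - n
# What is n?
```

Trace:
`result = 9` → result = 9
`n = result + 21` → n = 30
`c = result * 2 - 8` → c = 10
`result = n + c` → result = 40
`n = result - n` → n = 10
So n = 10

Answer: 10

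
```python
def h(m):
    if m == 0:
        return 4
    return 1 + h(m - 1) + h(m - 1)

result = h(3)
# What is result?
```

h(m) = 1 + 2·h(m-1), h(0)=4. Closed form: (4+1)·2^3 - 1 = 39.

Answer: 39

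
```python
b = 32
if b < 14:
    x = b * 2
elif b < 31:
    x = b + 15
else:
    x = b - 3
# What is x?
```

Trace:
`b = 32` → b = 32
`if b < 14: ...` → b < 14 is False, b < 31 is False, take else branch → x = 29
So x = 29

Answer: 29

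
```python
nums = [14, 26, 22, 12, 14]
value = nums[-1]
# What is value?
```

Trace:
`nums = [14, 26, 22, 12, 14]` → nums = [14, 26, 22, 12, 14]
`value = nums[-1]` → value = 14
So value = 14

Answer: 14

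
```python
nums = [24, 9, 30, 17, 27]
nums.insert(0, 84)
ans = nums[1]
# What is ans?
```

Trace:
`nums = [24, 9, 30, 17, 27]` → nums = [24, 9, 30, 17, 27]
`nums.insert(0, 84)` → nums = [84, 24, 9, 30, 17, 27]
`ans = nums[1]` → ans = 24
So ans = 24

Answer: 24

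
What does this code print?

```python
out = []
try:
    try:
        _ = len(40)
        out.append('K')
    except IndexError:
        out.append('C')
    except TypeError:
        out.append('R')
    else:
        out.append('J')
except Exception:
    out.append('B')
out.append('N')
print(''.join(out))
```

Execution trace: 'R' (inner except TypeError) → 'N' (after the try/except). Output: RN

Answer: RN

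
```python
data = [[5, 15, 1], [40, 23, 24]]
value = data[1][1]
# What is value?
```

Trace:
`data = [[5, 15, 1], [40, 23, 24]]` → data = [[5, 15, 1], [40, 23, 24]]
`value = data[1][1]` → value = 23
So value = 23

Answer: 23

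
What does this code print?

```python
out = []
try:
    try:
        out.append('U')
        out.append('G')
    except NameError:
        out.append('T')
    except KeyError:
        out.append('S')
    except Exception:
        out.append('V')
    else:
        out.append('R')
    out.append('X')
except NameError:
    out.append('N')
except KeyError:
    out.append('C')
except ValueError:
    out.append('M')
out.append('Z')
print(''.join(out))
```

Execution trace: 'U' (inner try body) → 'G' (inner try body, no exception) → 'R' (inner else) → 'X' (try body, no exception) → 'Z' (after the try/except). Output: UGRXZ

Answer: UGRXZ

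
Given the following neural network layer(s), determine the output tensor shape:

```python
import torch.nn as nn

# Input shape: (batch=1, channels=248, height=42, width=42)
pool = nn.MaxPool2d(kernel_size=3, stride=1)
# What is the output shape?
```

Input: (1, 248, 42, 42) -> Output: (1, 248, 40, 40)

Answer: (1, 248, 40, 40)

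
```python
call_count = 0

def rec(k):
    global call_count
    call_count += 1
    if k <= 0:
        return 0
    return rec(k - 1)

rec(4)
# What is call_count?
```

Linear recursion stepping by 1: 5 calls from k=4 down to ≤0.

Answer: 5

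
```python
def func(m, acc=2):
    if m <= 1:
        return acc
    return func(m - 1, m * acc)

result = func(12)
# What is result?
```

Accumulator trace (n, acc): (12, 2) -> (11, 24) -> (10, 264) -> (9, 2640) -> (8, 23760) -> (7, 190080) -> (6, 1330560) -> (5, 7983360) -> (4, 39916800) -> (3, 159667200) -> (2, 479001600) -> (1, 958003200) -> return 958003200

Answer: 958003200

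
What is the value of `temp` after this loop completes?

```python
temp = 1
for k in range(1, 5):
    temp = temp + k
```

Start at 1, add 1 through 4
`temp` takes the values: 1 → 2 → 4 → 7 → 11

Answer: 11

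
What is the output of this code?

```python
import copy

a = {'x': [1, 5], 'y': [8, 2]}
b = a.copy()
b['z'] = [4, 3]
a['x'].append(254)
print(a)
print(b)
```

Key concept: shallow copy of dict with mutable values.
Step by step:
`a = {'x': [1, 5], 'y': [8, 2]}` → a = {'x': [1, 5], 'y': [8, 2]}
`b = a.copy()` → b = {'x': [1, 5], 'y': [8, 2]}
`b['z'] = [4, 3]` → b = {'x': [1, 5], 'y': [8, 2], 'z': [4, 3]}
`a['x'].append(254)` → a = {'x': [1, 5, 254], 'y': [8, 2]}; b = {'x': [1, 5, 254], 'y': [8, 2], 'z': [4, 3]}
`print(a)` → prints {'x': [1, 5, 254], 'y': [8, 2]}
`print(b)` → prints {'x': [1, 5, 254], 'y': [8, 2], 'z': [4, 3]}

Answer:
{'x': [1, 5, 254], 'y': [8, 2]}
{'x': [1, 5, 254], 'y': [8, 2], 'z': [4, 3]}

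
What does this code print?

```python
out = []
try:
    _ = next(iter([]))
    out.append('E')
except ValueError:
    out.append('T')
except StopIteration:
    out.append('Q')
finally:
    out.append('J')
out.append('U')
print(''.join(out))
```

Execution trace: 'Q' (except StopIteration) → 'J' (finally) → 'U' (after the try/except). Output: QJU

Answer: QJU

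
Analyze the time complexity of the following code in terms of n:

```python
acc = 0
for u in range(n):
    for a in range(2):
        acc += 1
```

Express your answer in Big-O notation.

Each loop level contributes: n × 1. Multiplying the contributions gives O(n).

Answer: O(n)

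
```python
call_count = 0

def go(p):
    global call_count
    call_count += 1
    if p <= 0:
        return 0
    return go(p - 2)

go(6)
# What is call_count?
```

Linear recursion stepping by 2: 4 calls from p=6 down to ≤0.

Answer: 4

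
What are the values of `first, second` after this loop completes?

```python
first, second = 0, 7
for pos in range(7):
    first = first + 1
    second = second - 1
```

first goes 0→7, second goes 7→0
`first, second` takes the values: (0, 7) → (1, 7) → (1, 6) → (2, 6) → (2, 5) → (3, 5) → (3, 4) → (4, 4) → (4, 3) → (5, 3) → (5, 2) → (6, 2) → (6, 1) → (7, 1) → (7, 0)

Answer: 7, 0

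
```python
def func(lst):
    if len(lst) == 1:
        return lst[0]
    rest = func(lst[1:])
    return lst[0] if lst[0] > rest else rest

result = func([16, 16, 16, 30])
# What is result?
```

Recursive max over [16, 16, 16, 30] = 30

Answer: 30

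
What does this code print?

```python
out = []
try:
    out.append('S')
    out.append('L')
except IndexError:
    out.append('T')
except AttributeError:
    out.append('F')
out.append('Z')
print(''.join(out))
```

Execution trace: 'S' (try body) → 'L' (try body, no exception) → 'Z' (after the try/except). Output: SLZ

Answer: SLZ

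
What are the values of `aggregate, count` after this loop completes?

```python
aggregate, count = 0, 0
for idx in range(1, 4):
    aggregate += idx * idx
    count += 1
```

Sum of squares and count
`aggregate, count` takes the values: (0, 0) → (1, 0) → (1, 1) → (5, 1) → (5, 2) → (14, 2) → (14, 3)

Answer: 14, 3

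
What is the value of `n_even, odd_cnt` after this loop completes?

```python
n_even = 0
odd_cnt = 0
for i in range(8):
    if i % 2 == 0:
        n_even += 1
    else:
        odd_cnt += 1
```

Count evens and odds in range(8)
`n_even, odd_cnt` takes the values: (0, 0) → (1, 0) → (1, 1) → (2, 1) → (2, 2) → (3, 2) → (3, 3) → (4, 3) → (4, 4)

Answer: 4, 4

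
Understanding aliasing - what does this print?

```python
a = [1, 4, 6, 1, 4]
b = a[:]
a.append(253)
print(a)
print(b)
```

Key concept: slice [:] creates copy.
Step by step:
`a = [1, 4, 6, 1, 4]` → a = [1, 4, 6, 1, 4]
`b = a[:]` → b = [1, 4, 6, 1, 4]
`a.append(253)` → a = [1, 4, 6, 1, 4, 253]
`print(a)` → prints [1, 4, 6, 1, 4, 253]
`print(b)` → prints [1, 4, 6, 1, 4]

Answer:
[1, 4, 6, 1, 4, 253]
[1, 4, 6, 1, 4]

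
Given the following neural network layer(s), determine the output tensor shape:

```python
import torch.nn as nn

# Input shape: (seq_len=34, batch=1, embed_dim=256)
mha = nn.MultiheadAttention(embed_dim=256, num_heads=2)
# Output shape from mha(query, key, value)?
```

Input: (34, 1, 256) -> Output: (34, 1, 256)

Answer: (34, 1, 256)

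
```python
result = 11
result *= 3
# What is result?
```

Trace:
`result = 11` → result = 11
`result *= 3` → result = 33
So result = 33

Answer: 33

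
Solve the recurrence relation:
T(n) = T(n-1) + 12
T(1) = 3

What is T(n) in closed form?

Unrolling: T(n) = T(1) + 12·(n-1) = 3 + 12(n-1) = 12n - 9.

Answer: T(n) = 12n - 9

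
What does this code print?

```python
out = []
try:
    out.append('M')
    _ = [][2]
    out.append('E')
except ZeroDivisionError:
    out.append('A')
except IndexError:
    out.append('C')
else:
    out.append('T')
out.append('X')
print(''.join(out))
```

Execution trace: 'M' (try body) → 'C' (except IndexError) → 'X' (after the try/except). Output: MCX

Answer: MCX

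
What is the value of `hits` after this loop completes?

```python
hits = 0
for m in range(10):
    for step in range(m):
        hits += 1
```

Triangle number: 0+1+2+...+9
`hits` takes the values: 0 → 1 → 2 → 3 → 4 → 5 → 6 → 7 → 8 → 9 → 10 → 11 → 12 → 13 → 14 → 15 → 16 → 17 → 18 → 19 → 20 → 21 → 22 → 23 → 24 → 25 → 26 → 27 → 28 → 29 → … → 41 → 42 → 43 → 44 → 45

Answer: 45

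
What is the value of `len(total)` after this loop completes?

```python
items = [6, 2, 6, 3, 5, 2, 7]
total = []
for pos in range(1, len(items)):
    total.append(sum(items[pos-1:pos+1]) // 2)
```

Number of 2-element averages
`total` takes the values: [] → [4] → [4, 4] → [4, 4, 4] → [4, 4, 4, 4] → [4, 4, 4, 4, 3] → [4, 4, 4, 4, 3, 4]
So `len(total)` = 6

Answer: 6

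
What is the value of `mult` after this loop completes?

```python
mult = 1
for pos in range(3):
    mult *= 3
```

3^3 = 27
`mult` takes the values: 1 → 3 → 9 → 27

Answer: 27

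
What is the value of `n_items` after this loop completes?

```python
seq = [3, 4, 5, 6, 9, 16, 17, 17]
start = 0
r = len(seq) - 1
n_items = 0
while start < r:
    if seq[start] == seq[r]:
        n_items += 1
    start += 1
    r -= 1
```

Count matching pairs from ends
`n_items` takes the values: 0

Answer: 0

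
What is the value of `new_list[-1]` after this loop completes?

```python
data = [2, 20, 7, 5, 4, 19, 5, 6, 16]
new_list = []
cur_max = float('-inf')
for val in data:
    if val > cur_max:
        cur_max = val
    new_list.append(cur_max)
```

Running max ends at 20
`new_list` takes the values: [] → [2] → [2, 20] → [2, 20, 20] → [2, 20, 20, 20] → [2, 20, 20, 20, 20] → [2, 20, 20, 20, 20, 20] → [2, 20, 20, 20, 20, 20, 20] → [2, 20, 20, 20, 20, 20, 20, 20] → [2, 20, 20, 20, 20, 20, 20, 20, 20]
So `new_list[-1]` = 20

Answer: 20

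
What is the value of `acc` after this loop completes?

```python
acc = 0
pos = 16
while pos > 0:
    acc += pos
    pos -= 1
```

Sum 16 down to 1
`acc` takes the values: 0 → 16 → 31 → 45 → 58 → 70 → 81 → 91 → 100 → 108 → 115 → 121 → 126 → 130 → 133 → 135 → 136

Answer: 136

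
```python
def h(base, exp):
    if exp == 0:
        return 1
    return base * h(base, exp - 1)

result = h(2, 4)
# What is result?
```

h(2, 4) = 2 * 2 * 2 * 2 = 16

Answer: 16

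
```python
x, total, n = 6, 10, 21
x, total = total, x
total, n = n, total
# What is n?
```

Trace:
`x, total, n = 6, 10, 21` → x = 6; total = 10; n = 21
`x, total = total, x` → x = 10; total = 6
`total, n = n, total` → total = 21; n = 6
So n = 6

Answer: 6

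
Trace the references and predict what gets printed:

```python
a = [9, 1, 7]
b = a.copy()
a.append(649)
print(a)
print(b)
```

Key concept: list.copy() creates independent copy.
Step by step:
`a = [9, 1, 7]` → a = [9, 1, 7]
`b = a.copy()` → b = [9, 1, 7]
`a.append(649)` → a = [9, 1, 7, 649]
`print(a)` → prints [9, 1, 7, 649]
`print(b)` → prints [9, 1, 7]

Answer:
[9, 1, 7, 649]
[9, 1, 7]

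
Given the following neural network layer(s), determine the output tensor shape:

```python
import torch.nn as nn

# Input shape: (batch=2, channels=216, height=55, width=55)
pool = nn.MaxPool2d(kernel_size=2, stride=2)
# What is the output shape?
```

Input: (2, 216, 55, 55) -> Output: (2, 216, 27, 27)

Answer: (2, 216, 27, 27)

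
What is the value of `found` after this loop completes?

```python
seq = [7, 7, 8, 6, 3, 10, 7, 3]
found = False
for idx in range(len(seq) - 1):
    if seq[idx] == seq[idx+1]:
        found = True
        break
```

Check consecutive duplicates in [7, 7, 8, 6, 3, 10, 7, 3]
`found` takes the values: False → True

Answer: True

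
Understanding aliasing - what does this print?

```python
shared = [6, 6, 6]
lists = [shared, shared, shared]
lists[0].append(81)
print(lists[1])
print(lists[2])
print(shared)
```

Key concept: list of same reference.
Step by step:
`shared = [6, 6, 6]` → shared = [6, 6, 6]
`lists = [shared, shared, shared]` → lists = [[6, 6, 6], [6, 6, 6], [6, 6, 6]]
`lists[0].append(81)` → shared = [6, 6, 6, 81]; lists = [[6, 6, 6, 81], [6, 6, 6, 81], [6, 6, 6, 81]]
`print(lists[1])` → prints [6, 6, 6, 81]
`print(lists[2])` → prints [6, 6, 6, 81]
`print(shared)` → prints [6, 6, 6, 81]

Answer:
[6, 6, 6, 81]
[6, 6, 6, 81]
[6, 6, 6, 81]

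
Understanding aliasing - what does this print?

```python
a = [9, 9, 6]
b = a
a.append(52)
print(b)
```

Key concept: basic list aliasing.
Step by step:
`a = [9, 9, 6]` → a = [9, 9, 6]
`b = a` → b = [9, 9, 6] (same object as a)
`a.append(52)` → a = [9, 9, 6, 52] (same object as b); b = [9, 9, 6, 52] (same object as a)
`print(b)` → prints [9, 9, 6, 52]

Answer: [9, 9, 6, 52]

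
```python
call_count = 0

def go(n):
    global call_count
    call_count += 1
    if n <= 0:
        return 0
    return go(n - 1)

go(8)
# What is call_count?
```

Linear recursion stepping by 1: 9 calls from n=8 down to ≤0.

Answer: 9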